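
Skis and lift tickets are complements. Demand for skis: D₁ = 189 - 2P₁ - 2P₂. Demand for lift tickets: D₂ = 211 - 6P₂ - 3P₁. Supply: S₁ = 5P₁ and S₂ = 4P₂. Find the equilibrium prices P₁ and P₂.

P₁ = 22.9375, P₂ = 14.21875

Market 1: 189 - 2P₁ - 2P₂ = 5P₁ → 7P₁ + 2P₂ = 189.
Market 2: 10P₂ + 3P₁ = 211.
Eliminating P₂: 10×(1) − 2×(2) gives 64P₁ = 1468, so P₁ = 22.9375.
Back-substitute into (2): P₂ = (211 − 3×22.9375) / 10 = 14.21875.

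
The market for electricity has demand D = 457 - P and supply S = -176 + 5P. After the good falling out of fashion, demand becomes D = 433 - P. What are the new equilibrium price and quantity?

Original equilibrium: P* = 105.5, Q* = 351.5.
New equilibrium: 433 - P = -176 + 5P, so 609 = 6P and P' = 101.5; Q' = 433 − 1(101.5) = 331.5.

P' = 101.5, Q' = 331.5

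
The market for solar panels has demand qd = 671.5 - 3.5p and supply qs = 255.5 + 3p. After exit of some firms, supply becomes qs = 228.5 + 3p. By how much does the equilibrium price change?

Original equilibrium: p* = 64, q* = 447.5.
New equilibrium: 671.5 - 3.5p = 228.5 + 3p, so 443 = 6.5p and p' = 886/13; q' = 671.5 − 3.5(886/13) = 11257/26.
Change in price: 886/13 − 64 = 54/13.

Δp = 54/13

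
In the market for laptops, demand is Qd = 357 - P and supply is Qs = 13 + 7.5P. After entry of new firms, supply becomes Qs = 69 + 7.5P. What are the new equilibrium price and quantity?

P' = 576/17, Q' = 5493/17

Original equilibrium: P* = 688/17, Q* = 5381/17.
New equilibrium: 357 - P = 69 + 7.5P, so 288 = 8.5P and P' = 576/17; Q' = 357 − 1(576/17) = 5493/17.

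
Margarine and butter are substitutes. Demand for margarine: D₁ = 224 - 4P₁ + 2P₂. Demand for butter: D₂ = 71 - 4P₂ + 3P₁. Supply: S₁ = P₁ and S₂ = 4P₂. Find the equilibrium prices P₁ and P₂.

Market 1: 224 - 4P₁ + 2P₂ = P₁ → 5P₁ - 2P₂ = 224.
Market 2: 8P₂ - 3P₁ = 71.
Eliminating P₂: 8×(1) + 2×(2) gives 34P₁ = 1934, so P₁ = 967/17.
Back-substitute into (2): P₂ = (71 + 3×967/17) / 8 = 1027/34.

P₁ = 967/17, P₂ = 1027/34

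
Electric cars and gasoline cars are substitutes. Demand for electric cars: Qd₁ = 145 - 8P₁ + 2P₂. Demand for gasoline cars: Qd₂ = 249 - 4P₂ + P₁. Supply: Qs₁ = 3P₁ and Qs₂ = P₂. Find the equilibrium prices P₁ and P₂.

P₁ = 1223/53, P₂ = 2884/53

Market 1: 145 - 8P₁ + 2P₂ = 3P₁ → 11P₁ - 2P₂ = 145.
Market 2: 5P₂ - P₁ = 249.
Eliminating P₂: 5×(1) + 2×(2) gives 53P₁ = 1223, so P₁ = 1223/53.
Back-substitute into (2): P₂ = (249 + 1×1223/53) / 5 = 2884/53.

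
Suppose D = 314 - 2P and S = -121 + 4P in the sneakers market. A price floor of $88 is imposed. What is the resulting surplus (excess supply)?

Equilibrium price would be P* = 72.5, so the floor at 88 binds.
At P = 88: D = 138, S = 231.
Surplus = 231 − 138 = 93.

Surplus = 93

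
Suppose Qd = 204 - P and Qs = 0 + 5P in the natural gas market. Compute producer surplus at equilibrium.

Equilibrium: 204 - P = 0 + 5P gives P* = 34, Q* = 170.
Supply starts at P = 0 (where Qs = 0).
PS = ½(34 − 0)(170) = 2890.

Producer surplus = 2890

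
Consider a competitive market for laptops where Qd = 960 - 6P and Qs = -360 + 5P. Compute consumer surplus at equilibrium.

Equilibrium: 960 - 6P = -360 + 5P gives P* = 120, Q* = 240.
Demand choke price (Qd = 0): P = 160.
CS = ½(160 − 120)(240) = 4800.

Consumer surplus = 4800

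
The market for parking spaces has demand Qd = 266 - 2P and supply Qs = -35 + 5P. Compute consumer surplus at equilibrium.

Equilibrium: 266 - 2P = -35 + 5P gives P* = 43, Q* = 180.
Demand choke price (Qd = 0): P = 133.
CS = ½(133 − 43)(180) = 8100.

Consumer surplus = 8100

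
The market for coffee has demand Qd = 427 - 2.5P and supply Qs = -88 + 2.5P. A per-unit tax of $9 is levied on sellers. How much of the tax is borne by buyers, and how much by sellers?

Pre-tax equilibrium: P* = 103, Q* = 169.5.
Tax on sellers shifts supply to Qs = -88 + 2.5(P − 9) = -110.5 + 2.5P.
427 - 2.5P = -110.5 + 2.5P gives buyer price Pb = 107.5; sellers receive Ps = 107.5 − 9 = 98.5.
New quantity: Q = 427 − 2.5(107.5) = 158.25.
Buyer burden = 107.5 − 103 = 4.5; seller burden = 103 − 98.5 = 4.5.

Buyers bear $4.5, sellers bear $4.5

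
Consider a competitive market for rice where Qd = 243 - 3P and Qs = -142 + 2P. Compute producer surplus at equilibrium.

Producer surplus = 36

Equilibrium: 243 - 3P = -142 + 2P gives P* = 77, Q* = 12.
Supply starts at P = 71 (where Qs = 0).
PS = ½(77 − 71)(12) = 36.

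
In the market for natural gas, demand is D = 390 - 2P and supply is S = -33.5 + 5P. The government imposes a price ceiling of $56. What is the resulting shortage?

Equilibrium price would be P* = 60.5, so the ceiling at 56 binds.
At P = 56: D = 390 − 2(56) = 278, S = -33.5 + 5(56) = 246.5.
Shortage = 278 − 246.5 = 31.5.

Shortage = 31.5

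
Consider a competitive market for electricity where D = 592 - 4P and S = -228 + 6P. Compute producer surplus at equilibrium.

Producer surplus = 5808

Equilibrium: 592 - 4P = -228 + 6P gives P* = 82, Q* = 264.
Supply starts at P = 38 (where S = 0).
PS = ½(82 − 38)(264) = 5808.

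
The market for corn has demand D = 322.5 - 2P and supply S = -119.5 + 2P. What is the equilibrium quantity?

Q* = 101.5

Set D = S: 322.5 - 2P = -119.5 + 2P.
442 = 4P, so P* = 110.5.
Q* = 322.5 − 2(110.5) = 101.5.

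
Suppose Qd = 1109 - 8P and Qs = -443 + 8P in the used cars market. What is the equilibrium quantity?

Set Qd = Qs: 1109 - 8P = -443 + 8P.
1552 = 16P, so P* = 97.
Q* = 1109 − 8(97) = 333.

Q* = 333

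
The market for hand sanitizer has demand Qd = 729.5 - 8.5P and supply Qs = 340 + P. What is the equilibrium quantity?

Set Qd = Qs: 729.5 - 8.5P = 340 + P.
389.5 = 9.5P, so P* = 41.
Q* = 729.5 − 8.5(41) = 381.

Q* = 381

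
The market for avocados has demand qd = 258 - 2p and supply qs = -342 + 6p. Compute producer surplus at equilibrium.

Equilibrium: 258 - 2p = -342 + 6p gives p* = 75, q* = 108.
Supply starts at p = 57 (where qs = 0).
PS = ½(75 − 57)(108) = 972.

Producer surplus = 972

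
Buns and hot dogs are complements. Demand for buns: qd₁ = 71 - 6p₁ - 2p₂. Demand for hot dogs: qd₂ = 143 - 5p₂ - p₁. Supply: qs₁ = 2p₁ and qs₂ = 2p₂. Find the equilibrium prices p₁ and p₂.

Market 1: 71 - 6p₁ - 2p₂ = 2p₁ → 8p₁ + 2p₂ = 71.
Market 2: 7p₂ + p₁ = 143.
Eliminating p₂: 7×(1) − 2×(2) gives 54p₁ = 211, so p₁ = 211/54.
Back-substitute into (2): p₂ = (143 − 1×211/54) / 7 = 1073/54.

p₁ = 211/54, p₂ = 1073/54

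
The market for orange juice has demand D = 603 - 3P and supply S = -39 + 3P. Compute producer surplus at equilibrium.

Equilibrium: 603 - 3P = -39 + 3P gives P* = 107, Q* = 282.
Supply starts at P = 13 (where S = 0).
PS = ½(107 − 13)(282) = 13254.

Producer surplus = 13254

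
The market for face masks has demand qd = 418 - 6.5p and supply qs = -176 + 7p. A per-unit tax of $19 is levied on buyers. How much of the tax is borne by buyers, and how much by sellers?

Pre-tax equilibrium: p* = 44, q* = 132.
Tax on buyers shifts demand to qd = 418 − 6.5(p + 19) = 294.5 - 6.5p.
294.5 - 6.5p = -176 + 7p gives seller price ps = 941/27; buyers pay pb = 941/27 + 19 = 1454/27.
New quantity: q = 418 − 6.5(1454/27) = 1835/27.
Buyer burden = 1454/27 − 44 = 266/27; seller burden = 44 − 941/27 = 247/27.

Buyers bear 266/27, sellers bear 247/27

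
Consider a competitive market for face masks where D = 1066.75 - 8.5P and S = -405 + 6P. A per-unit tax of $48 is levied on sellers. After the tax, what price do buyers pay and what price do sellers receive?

Buyers pay 7039/58, sellers receive 4255/58

Pre-tax equilibrium: P* = 101.5, Q* = 204.
Tax on sellers shifts supply to S = -405 + 6(P − 48) = -693 + 6P.
1066.75 - 8.5P = -693 + 6P gives buyer price Pb = 7039/58; sellers receive Ps = 7039/58 − 48 = 4255/58.
New quantity: Q = 1066.75 − 8.5(7039/58) = 1020/29.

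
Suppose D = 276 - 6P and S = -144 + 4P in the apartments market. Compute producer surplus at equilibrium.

Producer surplus = 72

Equilibrium: 276 - 6P = -144 + 4P gives P* = 42, Q* = 24.
Supply starts at P = 36 (where S = 0).
PS = ½(42 − 36)(24) = 72.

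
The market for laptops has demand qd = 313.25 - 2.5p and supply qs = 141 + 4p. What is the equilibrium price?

Set qd = qs: 313.25 - 2.5p = 141 + 4p.
172.25 = 6.5p, so p* = 26.5.
q* = 313.25 − 2.5(26.5) = 247.

p* = 26.5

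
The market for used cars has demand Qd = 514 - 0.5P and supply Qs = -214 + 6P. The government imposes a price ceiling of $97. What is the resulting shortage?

Equilibrium price would be P* = 112, so the ceiling at 97 binds.
At P = 97: Qd = 514 − 0.5(97) = 465.5, Qs = -214 + 6(97) = 368.
Shortage = 465.5 − 368 = 97.5.

Shortage = 97.5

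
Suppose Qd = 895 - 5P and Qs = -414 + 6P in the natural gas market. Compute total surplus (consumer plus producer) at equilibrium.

Total surplus = 16500

Equilibrium: 895 - 5P = -414 + 6P gives P* = 119, Q* = 300.
Demand choke price: P = 179; supply starts at P = 69.
CS = ½(179 − 119)(300) = 9000; PS = ½(119 − 69)(300) = 7500.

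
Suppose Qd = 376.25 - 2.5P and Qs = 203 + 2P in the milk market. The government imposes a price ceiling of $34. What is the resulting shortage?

Equilibrium price would be P* = 38.5, so the ceiling at 34 binds.
At P = 34: Qd = 376.25 − 2.5(34) = 291.25, Qs = 203 + 2(34) = 271.
Shortage = 291.25 − 271 = 20.25.

Shortage = 20.25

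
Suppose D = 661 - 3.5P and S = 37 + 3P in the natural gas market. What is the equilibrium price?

Set D = S: 661 - 3.5P = 37 + 3P.
624 = 6.5P, so P* = 96.
Q* = 661 − 3.5(96) = 325.

P* = 96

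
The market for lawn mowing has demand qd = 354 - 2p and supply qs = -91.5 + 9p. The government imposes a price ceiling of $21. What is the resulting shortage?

Equilibrium price would be p* = 40.5, so the ceiling at 21 binds.
At p = 21: qd = 354 − 2(21) = 312, qs = -91.5 + 9(21) = 97.5.
Shortage = 312 − 97.5 = 214.5.

Shortage = 214.5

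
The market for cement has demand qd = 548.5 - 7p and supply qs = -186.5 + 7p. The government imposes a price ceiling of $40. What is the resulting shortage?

Equilibrium price would be p* = 52.5, so the ceiling at 40 binds.
At p = 40: qd = 548.5 − 7(40) = 268.5, qs = -186.5 + 7(40) = 93.5.
Shortage = 268.5 − 93.5 = 175.

Shortage = 175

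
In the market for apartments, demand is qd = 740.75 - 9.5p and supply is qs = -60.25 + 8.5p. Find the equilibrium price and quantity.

Set qd = qs: 740.75 - 9.5p = -60.25 + 8.5p.
801 = 18p, so p* = 44.5.
q* = 740.75 − 9.5(44.5) = 318.

p* = 44.5, q* = 318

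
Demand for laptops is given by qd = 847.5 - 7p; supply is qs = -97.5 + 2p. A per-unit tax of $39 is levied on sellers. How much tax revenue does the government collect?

Tax revenue = 2021.5

Pre-tax equilibrium: p* = 105, q* = 112.5.
Tax on sellers shifts supply to qs = -97.5 + 2(p − 39) = -175.5 + 2p.
847.5 - 7p = -175.5 + 2p gives buyer price pb = 341/3; sellers receive ps = 341/3 − 39 = 224/3.
New quantity: q = 847.5 − 7(341/3) = 311/6.
Revenue = 39 × 311/6 = 2021.5.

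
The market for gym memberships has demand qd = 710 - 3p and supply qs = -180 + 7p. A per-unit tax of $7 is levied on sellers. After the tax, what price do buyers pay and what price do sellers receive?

Pre-tax equilibrium: p* = 89, q* = 443.
Tax on sellers shifts supply to qs = -180 + 7(p − 7) = -229 + 7p.
710 - 3p = -229 + 7p gives buyer price pb = 93.9; sellers receive ps = 93.9 − 7 = 86.9.
New quantity: q = 710 − 3(93.9) = 428.3.

Buyers pay $93.9, sellers receive $86.9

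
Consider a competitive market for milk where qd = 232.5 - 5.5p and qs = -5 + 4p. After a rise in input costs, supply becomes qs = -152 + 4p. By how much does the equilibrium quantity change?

Original equilibrium: p* = 25, q* = 95.
New equilibrium: 232.5 - 5.5p = -152 + 4p, so 384.5 = 9.5p and p' = 769/19; q' = 232.5 − 5.5(769/19) = 188/19.
Change in quantity: 188/19 − 95 = -1617/19.

Δq = -1617/19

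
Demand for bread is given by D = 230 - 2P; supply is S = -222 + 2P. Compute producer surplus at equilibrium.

Producer surplus = 4

Equilibrium: 230 - 2P = -222 + 2P gives P* = 113, Q* = 4.
Supply starts at P = 111 (where S = 0).
PS = ½(113 − 111)(4) = 4.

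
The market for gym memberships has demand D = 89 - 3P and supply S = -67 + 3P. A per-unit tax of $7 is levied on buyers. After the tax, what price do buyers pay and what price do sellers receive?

Buyers pay $29.5, sellers receive $22.5

Pre-tax equilibrium: P* = 26, Q* = 11.
Tax on buyers shifts demand to D = 89 − 3(P + 7) = 68 - 3P.
68 - 3P = -67 + 3P gives seller price Ps = 22.5; buyers pay Pb = 22.5 + 7 = 29.5.
New quantity: Q = 89 − 3(29.5) = 0.5.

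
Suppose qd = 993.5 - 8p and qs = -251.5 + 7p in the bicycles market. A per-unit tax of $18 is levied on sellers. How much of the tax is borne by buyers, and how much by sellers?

Pre-tax equilibrium: p* = 83, q* = 329.5.
Tax on sellers shifts supply to qs = -251.5 + 7(p − 18) = -377.5 + 7p.
993.5 - 8p = -377.5 + 7p gives buyer price pb = 91.4; sellers receive ps = 91.4 − 18 = 73.4.
New quantity: q = 993.5 − 8(91.4) = 262.3.
Buyer burden = 91.4 − 83 = 8.4; seller burden = 83 − 73.4 = 9.6.

Buyers bear $8.4, sellers bear $9.6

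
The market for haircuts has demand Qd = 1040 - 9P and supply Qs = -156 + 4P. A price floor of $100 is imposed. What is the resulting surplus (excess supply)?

Equilibrium price would be P* = 92, so the floor at 100 binds.
At P = 100: Qd = 140, Qs = 244.
Surplus = 244 − 140 = 104.

Surplus = 104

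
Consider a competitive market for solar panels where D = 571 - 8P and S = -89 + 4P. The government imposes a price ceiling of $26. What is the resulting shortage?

Equilibrium price would be P* = 55, so the ceiling at 26 binds.
At P = 26: D = 571 − 8(26) = 363, S = -89 + 4(26) = 15.
Shortage = 363 − 15 = 348.

Shortage = 348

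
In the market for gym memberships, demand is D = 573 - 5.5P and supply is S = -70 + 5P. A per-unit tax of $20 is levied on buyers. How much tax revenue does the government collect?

Pre-tax equilibrium: P* = 1286/21, Q* = 4960/21.
Tax on buyers shifts demand to D = 573 − 5.5(P + 20) = 463 - 5.5P.
463 - 5.5P = -70 + 5P gives seller price Ps = 1066/21; buyers pay Pb = 1066/21 + 20 = 1486/21.
New quantity: Q = 573 − 5.5(1486/21) = 3860/21.
Revenue = 20 × 3860/21 = 77200/21.

Tax revenue = 77200/21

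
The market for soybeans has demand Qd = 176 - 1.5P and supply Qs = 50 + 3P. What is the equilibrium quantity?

Q* = 134

Set Qd = Qs: 176 - 1.5P = 50 + 3P.
126 = 4.5P, so P* = 28.
Q* = 176 − 1.5(28) = 134.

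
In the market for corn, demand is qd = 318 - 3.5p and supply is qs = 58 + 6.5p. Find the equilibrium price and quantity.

Set qd = qs: 318 - 3.5p = 58 + 6.5p.
260 = 10p, so p* = 26.
q* = 318 − 3.5(26) = 227.

p* = 26, q* = 227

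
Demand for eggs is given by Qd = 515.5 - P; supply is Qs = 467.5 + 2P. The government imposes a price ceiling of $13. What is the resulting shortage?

Equilibrium price would be P* = 16, so the ceiling at 13 binds.
At P = 13: Qd = 515.5 − 1(13) = 502.5, Qs = 467.5 + 2(13) = 493.5.
Shortage = 502.5 − 493.5 = 9.

Shortage = 9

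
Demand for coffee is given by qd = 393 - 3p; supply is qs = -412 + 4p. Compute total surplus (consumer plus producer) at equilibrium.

Total surplus = 672

Equilibrium: 393 - 3p = -412 + 4p gives p* = 115, q* = 48.
Demand choke price: p = 131; supply starts at p = 103.
CS = ½(131 − 115)(48) = 384; PS = ½(115 − 103)(48) = 288.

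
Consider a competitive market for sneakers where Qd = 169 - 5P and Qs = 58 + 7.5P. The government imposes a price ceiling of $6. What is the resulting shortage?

Shortage = 36

Equilibrium price would be P* = 8.88, so the ceiling at 6 binds.
At P = 6: Qd = 169 − 5(6) = 139, Qs = 58 + 7.5(6) = 103.
Shortage = 139 − 103 = 36.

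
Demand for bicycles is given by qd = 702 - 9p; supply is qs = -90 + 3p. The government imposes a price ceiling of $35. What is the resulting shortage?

Equilibrium price would be p* = 66, so the ceiling at 35 binds.
At p = 35: qd = 702 − 9(35) = 387, qs = -90 + 3(35) = 15.
Shortage = 387 − 15 = 372.

Shortage = 372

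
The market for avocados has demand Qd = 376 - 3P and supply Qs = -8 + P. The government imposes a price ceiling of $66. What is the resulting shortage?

Equilibrium price would be P* = 96, so the ceiling at 66 binds.
At P = 66: Qd = 376 − 3(66) = 178, Qs = -8 + 1(66) = 58.
Shortage = 178 − 58 = 120.

Shortage = 120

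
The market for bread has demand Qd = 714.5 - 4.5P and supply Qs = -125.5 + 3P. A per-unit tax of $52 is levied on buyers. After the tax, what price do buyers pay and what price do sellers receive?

Pre-tax equilibrium: P* = 112, Q* = 210.5.
Tax on buyers shifts demand to Qd = 714.5 − 4.5(P + 52) = 480.5 - 4.5P.
480.5 - 4.5P = -125.5 + 3P gives seller price Ps = 80.8; buyers pay Pb = 80.8 + 52 = 132.8.
New quantity: Q = 714.5 − 4.5(132.8) = 116.9.

Buyers pay $132.8, sellers receive $80.8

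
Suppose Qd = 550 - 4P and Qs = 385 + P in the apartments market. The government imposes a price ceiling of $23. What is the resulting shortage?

Shortage = 50

Equilibrium price would be P* = 33, so the ceiling at 23 binds.
At P = 23: Qd = 550 − 4(23) = 458, Qs = 385 + 1(23) = 408.
Shortage = 458 − 408 = 50.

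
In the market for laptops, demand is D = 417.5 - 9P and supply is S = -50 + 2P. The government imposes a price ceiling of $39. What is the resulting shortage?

Equilibrium price would be P* = 42.5, so the ceiling at 39 binds.
At P = 39: D = 417.5 − 9(39) = 66.5, S = -50 + 2(39) = 28.
Shortage = 66.5 − 28 = 38.5.

Shortage = 38.5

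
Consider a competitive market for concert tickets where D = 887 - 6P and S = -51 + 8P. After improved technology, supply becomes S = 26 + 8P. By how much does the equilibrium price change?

ΔP = -5.5

Original equilibrium: P* = 67, Q* = 485.
New equilibrium: 887 - 6P = 26 + 8P, so 861 = 14P and P' = 61.5; Q' = 887 − 6(61.5) = 518.
Change in price: 61.5 − 67 = -5.5.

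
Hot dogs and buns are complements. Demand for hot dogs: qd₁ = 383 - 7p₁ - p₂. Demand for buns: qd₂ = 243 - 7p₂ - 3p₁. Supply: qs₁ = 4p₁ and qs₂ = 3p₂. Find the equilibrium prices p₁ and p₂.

Market 1: 383 - 7p₁ - p₂ = 4p₁ → 11p₁ + p₂ = 383.
Market 2: 10p₂ + 3p₁ = 243.
Eliminating p₂: 10×(1) − 1×(2) gives 107p₁ = 3587, so p₁ = 3587/107.
Back-substitute into (2): p₂ = (243 − 3×3587/107) / 10 = 1524/107.

p₁ = 3587/107, p₂ = 1524/107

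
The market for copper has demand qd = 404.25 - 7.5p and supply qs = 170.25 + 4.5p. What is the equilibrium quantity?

Set qd = qs: 404.25 - 7.5p = 170.25 + 4.5p.
234 = 12p, so p* = 19.5.
q* = 404.25 − 7.5(19.5) = 258.

q* = 258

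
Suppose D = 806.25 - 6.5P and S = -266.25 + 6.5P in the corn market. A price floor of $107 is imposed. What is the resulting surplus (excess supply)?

Equilibrium price would be P* = 82.5, so the floor at 107 binds.
At P = 107: D = 110.75, S = 429.25.
Surplus = 429.25 − 110.75 = 318.5.

Surplus = 318.5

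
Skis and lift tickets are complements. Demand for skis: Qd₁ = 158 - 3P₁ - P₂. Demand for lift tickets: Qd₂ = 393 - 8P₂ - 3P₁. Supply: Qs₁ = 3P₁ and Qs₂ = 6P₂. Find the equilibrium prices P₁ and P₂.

Market 1: 158 - 3P₁ - P₂ = 3P₁ → 6P₁ + P₂ = 158.
Market 2: 14P₂ + 3P₁ = 393.
Eliminating P₂: 14×(1) − 1×(2) gives 81P₁ = 1819, so P₁ = 1819/81.
Back-substitute into (2): P₂ = (393 − 3×1819/81) / 14 = 628/27.

P₁ = 1819/81, P₂ = 628/27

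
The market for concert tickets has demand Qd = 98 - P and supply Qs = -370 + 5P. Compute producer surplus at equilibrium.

Equilibrium: 98 - P = -370 + 5P gives P* = 78, Q* = 20.
Supply starts at P = 74 (where Qs = 0).
PS = ½(78 − 74)(20) = 40.

Producer surplus = 40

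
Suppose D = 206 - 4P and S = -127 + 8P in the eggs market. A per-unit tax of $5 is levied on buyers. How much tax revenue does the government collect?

Pre-tax equilibrium: P* = 27.75, Q* = 95.
Tax on buyers shifts demand to D = 206 − 4(P + 5) = 186 - 4P.
186 - 4P = -127 + 8P gives seller price Ps = 313/12; buyers pay Pb = 313/12 + 5 = 373/12.
New quantity: Q = 206 − 4(373/12) = 245/3.
Revenue = 5 × 245/3 = 1225/3.

Tax revenue = 1225/3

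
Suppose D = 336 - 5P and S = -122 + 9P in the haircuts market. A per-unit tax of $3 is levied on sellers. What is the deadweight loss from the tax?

Pre-tax equilibrium: P* = 229/7, Q* = 1207/7.
Tax on sellers shifts supply to S = -122 + 9(P − 3) = -149 + 9P.
336 - 5P = -149 + 9P gives buyer price Pb = 485/14; sellers receive Ps = 485/14 − 3 = 443/14.
New quantity: Q = 336 − 5(485/14) = 2279/14.
DWL = ½ × 3 × (1207/7 − 2279/14) = 405/28.

Deadweight loss = 405/28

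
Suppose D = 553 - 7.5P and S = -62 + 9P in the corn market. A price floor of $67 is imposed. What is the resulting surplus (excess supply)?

Equilibrium price would be P* = 410/11, so the floor at 67 binds.
At P = 67: D = 50.5, S = 541.
Surplus = 541 − 50.5 = 490.5.

Surplus = 490.5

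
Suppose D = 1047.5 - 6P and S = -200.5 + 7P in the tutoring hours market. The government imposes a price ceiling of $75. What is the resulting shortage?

Equilibrium price would be P* = 96, so the ceiling at 75 binds.
At P = 75: D = 1047.5 − 6(75) = 597.5, S = -200.5 + 7(75) = 324.5.
Shortage = 597.5 − 324.5 = 273.

Shortage = 273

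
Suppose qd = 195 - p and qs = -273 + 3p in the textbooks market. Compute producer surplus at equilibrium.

Producer surplus = 1014

Equilibrium: 195 - p = -273 + 3p gives p* = 117, q* = 78.
Supply starts at p = 91 (where qs = 0).
PS = ½(117 − 91)(78) = 1014.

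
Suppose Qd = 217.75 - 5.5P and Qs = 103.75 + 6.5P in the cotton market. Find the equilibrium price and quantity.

P* = 9.5, Q* = 165.5

Set Qd = Qs: 217.75 - 5.5P = 103.75 + 6.5P.
114 = 12P, so P* = 9.5.
Q* = 217.75 − 5.5(9.5) = 165.5.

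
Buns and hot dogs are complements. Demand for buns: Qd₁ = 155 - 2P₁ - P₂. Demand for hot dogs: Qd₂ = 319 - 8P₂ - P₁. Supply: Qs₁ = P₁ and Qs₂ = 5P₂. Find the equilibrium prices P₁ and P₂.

Market 1: 155 - 2P₁ - P₂ = P₁ → 3P₁ + P₂ = 155.
Market 2: 13P₂ + P₁ = 319.
Eliminating P₂: 13×(1) − 1×(2) gives 38P₁ = 1696, so P₁ = 848/19.
Back-substitute into (2): P₂ = (319 − 1×848/19) / 13 = 401/19.

P₁ = 848/19, P₂ = 401/19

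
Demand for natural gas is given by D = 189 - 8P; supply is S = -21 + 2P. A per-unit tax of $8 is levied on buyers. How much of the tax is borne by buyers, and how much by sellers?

Buyers bear $1.6, sellers bear $6.4

Pre-tax equilibrium: P* = 21, Q* = 21.
Tax on buyers shifts demand to D = 189 − 8(P + 8) = 125 - 8P.
125 - 8P = -21 + 2P gives seller price Ps = 14.6; buyers pay Pb = 14.6 + 8 = 22.6.
New quantity: Q = 189 − 8(22.6) = 8.2.
Buyer burden = 22.6 − 21 = 1.6; seller burden = 21 − 14.6 = 6.4.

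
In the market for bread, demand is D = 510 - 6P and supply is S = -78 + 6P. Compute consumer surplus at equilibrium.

Consumer surplus = 3888

Equilibrium: 510 - 6P = -78 + 6P gives P* = 49, Q* = 216.
Demand choke price (D = 0): P = 85.
CS = ½(85 − 49)(216) = 3888.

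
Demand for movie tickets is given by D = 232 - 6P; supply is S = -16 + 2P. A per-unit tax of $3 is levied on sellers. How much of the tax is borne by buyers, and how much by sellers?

Pre-tax equilibrium: P* = 31, Q* = 46.
Tax on sellers shifts supply to S = -16 + 2(P − 3) = -22 + 2P.
232 - 6P = -22 + 2P gives buyer price Pb = 31.75; sellers receive Ps = 31.75 − 3 = 28.75.
New quantity: Q = 232 − 6(31.75) = 41.5.
Buyer burden = 31.75 − 31 = 0.75; seller burden = 31 − 28.75 = 2.25.

Buyers bear $0.75, sellers bear $2.25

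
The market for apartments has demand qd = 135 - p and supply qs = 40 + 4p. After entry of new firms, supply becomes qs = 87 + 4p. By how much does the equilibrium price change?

Original equilibrium: p* = 19, q* = 116.
New equilibrium: 135 - p = 87 + 4p, so 48 = 5p and p' = 9.6; q' = 135 − 1(9.6) = 125.4.
Change in price: 9.6 − 19 = -9.4.

Δp = -9.4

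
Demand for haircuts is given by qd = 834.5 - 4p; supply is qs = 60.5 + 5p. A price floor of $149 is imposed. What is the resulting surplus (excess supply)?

Equilibrium price would be p* = 86, so the floor at 149 binds.
At p = 149: qd = 238.5, qs = 805.5.
Surplus = 805.5 − 238.5 = 567.

Surplus = 567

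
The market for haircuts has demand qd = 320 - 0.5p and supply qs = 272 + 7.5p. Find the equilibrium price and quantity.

p* = 6, q* = 317

Set qd = qs: 320 - 0.5p = 272 + 7.5p.
48 = 8p, so p* = 6.
q* = 320 − 0.5(6) = 317.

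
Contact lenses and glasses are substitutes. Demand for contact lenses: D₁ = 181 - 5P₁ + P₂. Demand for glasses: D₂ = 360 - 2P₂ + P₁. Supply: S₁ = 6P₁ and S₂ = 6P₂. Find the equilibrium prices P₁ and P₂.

P₁ = 1808/87, P₂ = 4141/87

Market 1: 181 - 5P₁ + P₂ = 6P₁ → 11P₁ - P₂ = 181.
Market 2: 8P₂ - P₁ = 360.
Eliminating P₂: 8×(1) + 1×(2) gives 87P₁ = 1808, so P₁ = 1808/87.
Back-substitute into (2): P₂ = (360 + 1×1808/87) / 8 = 4141/87.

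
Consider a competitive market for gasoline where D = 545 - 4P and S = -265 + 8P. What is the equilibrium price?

P* = 67.5

Set D = S: 545 - 4P = -265 + 8P.
810 = 12P, so P* = 67.5.
Q* = 545 − 4(67.5) = 275.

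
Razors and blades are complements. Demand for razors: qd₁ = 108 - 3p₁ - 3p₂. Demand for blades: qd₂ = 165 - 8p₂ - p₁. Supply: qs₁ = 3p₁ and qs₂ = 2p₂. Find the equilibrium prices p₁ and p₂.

Market 1: 108 - 3p₁ - 3p₂ = 3p₁ → 6p₁ + 3p₂ = 108.
Market 2: 10p₂ + p₁ = 165.
Eliminating p₂: 10×(1) − 3×(2) gives 57p₁ = 585, so p₁ = 195/19.
Back-substitute into (2): p₂ = (165 − 1×195/19) / 10 = 294/19.

p₁ = 195/19, p₂ = 294/19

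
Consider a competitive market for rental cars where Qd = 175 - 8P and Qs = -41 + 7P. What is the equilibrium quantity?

Set Qd = Qs: 175 - 8P = -41 + 7P.
216 = 15P, so P* = 14.4.
Q* = 175 − 8(14.4) = 59.8.

Q* = 59.8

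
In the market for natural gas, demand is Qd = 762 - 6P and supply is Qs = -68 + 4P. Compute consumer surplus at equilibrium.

Consumer surplus = 5808

Equilibrium: 762 - 6P = -68 + 4P gives P* = 83, Q* = 264.
Demand choke price (Qd = 0): P = 127.
CS = ½(127 − 83)(264) = 5808.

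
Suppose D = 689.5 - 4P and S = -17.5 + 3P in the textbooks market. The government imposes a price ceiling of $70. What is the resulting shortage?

Equilibrium price would be P* = 101, so the ceiling at 70 binds.
At P = 70: D = 689.5 − 4(70) = 409.5, S = -17.5 + 3(70) = 192.5.
Shortage = 409.5 − 192.5 = 217.

Shortage = 217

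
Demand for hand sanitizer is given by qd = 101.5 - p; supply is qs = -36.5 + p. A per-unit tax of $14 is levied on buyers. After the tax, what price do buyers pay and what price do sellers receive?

Buyers pay $76, sellers receive $62

Pre-tax equilibrium: p* = 69, q* = 32.5.
Tax on buyers shifts demand to qd = 101.5 − 1(p + 14) = 87.5 - p.
87.5 - p = -36.5 + p gives seller price ps = 62; buyers pay pb = 62 + 14 = 76.
New quantity: q = 101.5 − 1(76) = 25.5.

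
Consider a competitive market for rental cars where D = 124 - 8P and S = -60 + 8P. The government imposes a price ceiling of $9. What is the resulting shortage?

Shortage = 40

Equilibrium price would be P* = 11.5, so the ceiling at 9 binds.
At P = 9: D = 124 − 8(9) = 52, S = -60 + 8(9) = 12.
Shortage = 52 − 12 = 40.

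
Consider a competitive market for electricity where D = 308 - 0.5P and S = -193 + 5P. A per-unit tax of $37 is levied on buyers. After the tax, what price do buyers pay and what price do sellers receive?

Buyers pay 1372/11, sellers receive 965/11

Pre-tax equilibrium: P* = 1002/11, Q* = 2887/11.
Tax on buyers shifts demand to D = 308 − 0.5(P + 37) = 289.5 - 0.5P.
289.5 - 0.5P = -193 + 5P gives seller price Ps = 965/11; buyers pay Pb = 965/11 + 37 = 1372/11.
New quantity: Q = 308 − 0.5(1372/11) = 2702/11.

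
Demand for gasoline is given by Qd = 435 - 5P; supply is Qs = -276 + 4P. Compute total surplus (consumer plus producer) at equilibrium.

Total surplus = 360

Equilibrium: 435 - 5P = -276 + 4P gives P* = 79, Q* = 40.
Demand choke price: P = 87; supply starts at P = 69.
CS = ½(87 − 79)(40) = 160; PS = ½(79 − 69)(40) = 200.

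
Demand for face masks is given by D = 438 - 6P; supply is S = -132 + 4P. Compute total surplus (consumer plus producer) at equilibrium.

Equilibrium: 438 - 6P = -132 + 4P gives P* = 57, Q* = 96.
Demand choke price: P = 73; supply starts at P = 33.
CS = ½(73 − 57)(96) = 768; PS = ½(57 − 33)(96) = 1152.

Total surplus = 1920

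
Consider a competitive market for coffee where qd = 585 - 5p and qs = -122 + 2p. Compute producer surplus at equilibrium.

Equilibrium: 585 - 5p = -122 + 2p gives p* = 101, q* = 80.
Supply starts at p = 61 (where qs = 0).
PS = ½(101 − 61)(80) = 1600.

Producer surplus = 1600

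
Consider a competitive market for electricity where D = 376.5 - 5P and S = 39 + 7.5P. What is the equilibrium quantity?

Set D = S: 376.5 - 5P = 39 + 7.5P.
337.5 = 12.5P, so P* = 27.
Q* = 376.5 − 5(27) = 241.5.

Q* = 241.5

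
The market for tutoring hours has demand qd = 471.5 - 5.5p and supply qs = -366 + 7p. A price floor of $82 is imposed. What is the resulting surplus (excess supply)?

Surplus = 187.5

Equilibrium price would be p* = 67, so the floor at 82 binds.
At p = 82: qd = 20.5, qs = 208.
Surplus = 208 − 20.5 = 187.5.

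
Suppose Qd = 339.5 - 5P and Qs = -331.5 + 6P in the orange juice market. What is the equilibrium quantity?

Set Qd = Qs: 339.5 - 5P = -331.5 + 6P.
671 = 11P, so P* = 61.
Q* = 339.5 − 5(61) = 34.5.

Q* = 34.5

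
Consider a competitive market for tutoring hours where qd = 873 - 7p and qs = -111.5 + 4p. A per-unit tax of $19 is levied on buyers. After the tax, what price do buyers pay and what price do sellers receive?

Pre-tax equilibrium: p* = 89.5, q* = 246.5.
Tax on buyers shifts demand to qd = 873 − 7(p + 19) = 740 - 7p.
740 - 7p = -111.5 + 4p gives seller price ps = 1703/22; buyers pay pb = 1703/22 + 19 = 2121/22.
New quantity: q = 873 − 7(2121/22) = 4359/22.

Buyers pay 2121/22, sellers receive 1703/22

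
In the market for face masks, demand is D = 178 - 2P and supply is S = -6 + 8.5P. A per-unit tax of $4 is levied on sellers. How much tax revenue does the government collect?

Pre-tax equilibrium: P* = 368/21, Q* = 3002/21.
Tax on sellers shifts supply to S = -6 + 8.5(P − 4) = -40 + 8.5P.
178 - 2P = -40 + 8.5P gives buyer price Pb = 436/21; sellers receive Ps = 436/21 − 4 = 352/21.
New quantity: Q = 178 − 2(436/21) = 2866/21.
Revenue = 4 × 2866/21 = 11464/21.

Tax revenue = 11464/21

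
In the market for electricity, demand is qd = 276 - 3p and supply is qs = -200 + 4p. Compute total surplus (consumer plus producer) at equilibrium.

Total surplus = 1512

Equilibrium: 276 - 3p = -200 + 4p gives p* = 68, q* = 72.
Demand choke price: p = 92; supply starts at p = 50.
CS = ½(92 − 68)(72) = 864; PS = ½(68 − 50)(72) = 648.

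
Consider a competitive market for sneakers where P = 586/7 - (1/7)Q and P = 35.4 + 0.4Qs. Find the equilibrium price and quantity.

Set the two price expressions equal: 586/7 - (1/7)Q = 35.4 + 0.4Q.
1691/35 = (19/35)Q, so Q* = 89.
P* = 586/7 − (1/7)(89) = 71.

P* = 71, Q* = 89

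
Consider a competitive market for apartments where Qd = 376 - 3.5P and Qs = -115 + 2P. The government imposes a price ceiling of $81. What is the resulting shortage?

Equilibrium price would be P* = 982/11, so the ceiling at 81 binds.
At P = 81: Qd = 376 − 3.5(81) = 92.5, Qs = -115 + 2(81) = 47.
Shortage = 92.5 − 47 = 45.5.

Shortage = 45.5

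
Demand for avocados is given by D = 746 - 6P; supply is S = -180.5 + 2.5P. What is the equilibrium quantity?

Q* = 92

Set D = S: 746 - 6P = -180.5 + 2.5P.
926.5 = 8.5P, so P* = 109.
Q* = 746 − 6(109) = 92.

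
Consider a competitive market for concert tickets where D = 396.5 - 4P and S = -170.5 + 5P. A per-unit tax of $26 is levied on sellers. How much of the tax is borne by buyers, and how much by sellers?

Pre-tax equilibrium: P* = 63, Q* = 144.5.
Tax on sellers shifts supply to S = -170.5 + 5(P − 26) = -300.5 + 5P.
396.5 - 4P = -300.5 + 5P gives buyer price Pb = 697/9; sellers receive Ps = 697/9 − 26 = 463/9.
New quantity: Q = 396.5 − 4(697/9) = 1561/18.
Buyer burden = 697/9 − 63 = 130/9; seller burden = 63 − 463/9 = 104/9.

Buyers bear 130/9, sellers bear 104/9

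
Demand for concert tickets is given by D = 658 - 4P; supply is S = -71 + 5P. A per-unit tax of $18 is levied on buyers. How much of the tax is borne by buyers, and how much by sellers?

Pre-tax equilibrium: P* = 81, Q* = 334.
Tax on buyers shifts demand to D = 658 − 4(P + 18) = 586 - 4P.
586 - 4P = -71 + 5P gives seller price Ps = 73; buyers pay Pb = 73 + 18 = 91.
New quantity: Q = 658 − 4(91) = 294.
Buyer burden = 91 − 81 = 10; seller burden = 81 − 73 = 8.

Buyers bear $10, sellers bear $8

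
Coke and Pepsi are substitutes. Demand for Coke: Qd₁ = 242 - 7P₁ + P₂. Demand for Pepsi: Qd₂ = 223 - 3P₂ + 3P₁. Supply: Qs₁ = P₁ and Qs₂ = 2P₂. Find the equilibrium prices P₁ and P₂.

P₁ = 1433/37, P₂ = 2510/37

Market 1: 242 - 7P₁ + P₂ = P₁ → 8P₁ - P₂ = 242.
Market 2: 5P₂ - 3P₁ = 223.
Eliminating P₂: 5×(1) + 1×(2) gives 37P₁ = 1433, so P₁ = 1433/37.
Back-substitute into (2): P₂ = (223 + 3×1433/37) / 5 = 2510/37.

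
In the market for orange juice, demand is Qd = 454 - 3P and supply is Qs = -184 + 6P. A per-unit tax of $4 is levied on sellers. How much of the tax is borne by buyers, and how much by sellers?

Pre-tax equilibrium: P* = 638/9, Q* = 724/3.
Tax on sellers shifts supply to Qs = -184 + 6(P − 4) = -208 + 6P.
454 - 3P = -208 + 6P gives buyer price Pb = 662/9; sellers receive Ps = 662/9 − 4 = 626/9.
New quantity: Q = 454 − 3(662/9) = 700/3.
Buyer burden = 662/9 − 638/9 = 8/3; seller burden = 638/9 − 626/9 = 4/3.

Buyers bear 8/3, sellers bear 4/3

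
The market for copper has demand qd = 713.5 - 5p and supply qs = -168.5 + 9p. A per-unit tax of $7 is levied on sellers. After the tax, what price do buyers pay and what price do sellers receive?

Buyers pay $67.5, sellers receive $60.5

Pre-tax equilibrium: p* = 63, q* = 398.5.
Tax on sellers shifts supply to qs = -168.5 + 9(p − 7) = -231.5 + 9p.
713.5 - 5p = -231.5 + 9p gives buyer price pb = 67.5; sellers receive ps = 67.5 − 7 = 60.5.
New quantity: q = 713.5 − 5(67.5) = 376.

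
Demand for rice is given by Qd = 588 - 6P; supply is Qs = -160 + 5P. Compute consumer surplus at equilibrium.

Consumer surplus = 2700

Equilibrium: 588 - 6P = -160 + 5P gives P* = 68, Q* = 180.
Demand choke price (Qd = 0): P = 98.
CS = ½(98 − 68)(180) = 2700.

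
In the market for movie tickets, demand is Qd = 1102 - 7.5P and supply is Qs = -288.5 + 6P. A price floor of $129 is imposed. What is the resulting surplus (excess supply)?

Equilibrium price would be P* = 103, so the floor at 129 binds.
At P = 129: Qd = 134.5, Qs = 485.5.
Surplus = 485.5 − 134.5 = 351.

Surplus = 351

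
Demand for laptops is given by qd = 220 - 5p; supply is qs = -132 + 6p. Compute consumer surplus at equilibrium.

Consumer surplus = 360

Equilibrium: 220 - 5p = -132 + 6p gives p* = 32, q* = 60.
Demand choke price (qd = 0): p = 44.
CS = ½(44 − 32)(60) = 360.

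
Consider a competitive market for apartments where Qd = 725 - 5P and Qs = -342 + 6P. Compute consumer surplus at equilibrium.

Equilibrium: 725 - 5P = -342 + 6P gives P* = 97, Q* = 240.
Demand choke price (Qd = 0): P = 145.
CS = ½(145 − 97)(240) = 5760.

Consumer surplus = 5760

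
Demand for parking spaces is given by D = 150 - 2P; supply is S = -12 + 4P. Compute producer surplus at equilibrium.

Equilibrium: 150 - 2P = -12 + 4P gives P* = 27, Q* = 96.
Supply starts at P = 3 (where S = 0).
PS = ½(27 − 3)(96) = 1152.

Producer surplus = 1152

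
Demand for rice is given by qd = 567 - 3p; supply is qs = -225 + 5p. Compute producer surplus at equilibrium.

Equilibrium: 567 - 3p = -225 + 5p gives p* = 99, q* = 270.
Supply starts at p = 45 (where qs = 0).
PS = ½(99 − 45)(270) = 7290.

Producer surplus = 7290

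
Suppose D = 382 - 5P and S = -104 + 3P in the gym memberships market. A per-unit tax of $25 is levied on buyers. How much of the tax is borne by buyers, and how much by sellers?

Buyers bear $9.375, sellers bear $15.625

Pre-tax equilibrium: P* = 60.75, Q* = 78.25.
Tax on buyers shifts demand to D = 382 − 5(P + 25) = 257 - 5P.
257 - 5P = -104 + 3P gives seller price Ps = 45.125; buyers pay Pb = 45.125 + 25 = 70.125.
New quantity: Q = 382 − 5(70.125) = 31.375.
Buyer burden = 70.125 − 60.75 = 9.375; seller burden = 60.75 − 45.125 = 15.625.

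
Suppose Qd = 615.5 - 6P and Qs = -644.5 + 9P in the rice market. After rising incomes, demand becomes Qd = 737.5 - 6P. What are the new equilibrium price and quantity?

P' = 1382/15, Q' = 184.7

Original equilibrium: P* = 84, Q* = 111.5.
New equilibrium: 737.5 - 6P = -644.5 + 9P, so 1382 = 15P and P' = 1382/15; Q' = 737.5 − 6(1382/15) = 184.7.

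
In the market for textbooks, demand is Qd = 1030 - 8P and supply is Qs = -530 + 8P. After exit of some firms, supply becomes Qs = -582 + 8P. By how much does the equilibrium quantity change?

ΔQ = -26

Original equilibrium: P* = 97.5, Q* = 250.
New equilibrium: 1030 - 8P = -582 + 8P, so 1612 = 16P and P' = 100.75; Q' = 1030 − 8(100.75) = 224.
Change in quantity: 224 − 250 = -26.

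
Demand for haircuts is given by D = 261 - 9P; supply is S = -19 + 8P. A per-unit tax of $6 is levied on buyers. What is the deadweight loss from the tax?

Deadweight loss = 1296/17

Pre-tax equilibrium: P* = 280/17, Q* = 1917/17.
Tax on buyers shifts demand to D = 261 − 9(P + 6) = 207 - 9P.
207 - 9P = -19 + 8P gives seller price Ps = 226/17; buyers pay Pb = 226/17 + 6 = 328/17.
New quantity: Q = 261 − 9(328/17) = 1485/17.
DWL = ½ × 6 × (1917/17 − 1485/17) = 1296/17.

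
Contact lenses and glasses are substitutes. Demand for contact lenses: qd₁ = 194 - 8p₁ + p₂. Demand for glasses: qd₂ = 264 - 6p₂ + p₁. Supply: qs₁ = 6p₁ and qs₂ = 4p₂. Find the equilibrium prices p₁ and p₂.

p₁ = 2204/139, p₂ = 3890/139

Market 1: 194 - 8p₁ + p₂ = 6p₁ → 14p₁ - p₂ = 194.
Market 2: 10p₂ - p₁ = 264.
Eliminating p₂: 10×(1) + 1×(2) gives 139p₁ = 2204, so p₁ = 2204/139.
Back-substitute into (2): p₂ = (264 + 1×2204/139) / 10 = 3890/139.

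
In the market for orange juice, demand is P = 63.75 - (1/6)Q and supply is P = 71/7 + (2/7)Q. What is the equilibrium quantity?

Q* = 118.5

Set the two price expressions equal: 63.75 - (1/6)Q = 71/7 + (2/7)Q.
1501/28 = (19/42)Q, so Q* = 118.5.
P* = 63.75 − (1/6)(118.5) = 44.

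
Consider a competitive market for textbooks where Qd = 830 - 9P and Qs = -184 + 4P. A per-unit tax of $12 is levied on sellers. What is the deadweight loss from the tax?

Deadweight loss = 2592/13

Pre-tax equilibrium: P* = 78, Q* = 128.
Tax on sellers shifts supply to Qs = -184 + 4(P − 12) = -232 + 4P.
830 - 9P = -232 + 4P gives buyer price Pb = 1062/13; sellers receive Ps = 1062/13 − 12 = 906/13.
New quantity: Q = 830 − 9(1062/13) = 1232/13.
DWL = ½ × 12 × (128 − 1232/13) = 2592/13.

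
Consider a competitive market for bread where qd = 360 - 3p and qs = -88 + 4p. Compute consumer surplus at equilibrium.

Equilibrium: 360 - 3p = -88 + 4p gives p* = 64, q* = 168.
Demand choke price (qd = 0): p = 120.
CS = ½(120 − 64)(168) = 4704.

Consumer surplus = 4704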